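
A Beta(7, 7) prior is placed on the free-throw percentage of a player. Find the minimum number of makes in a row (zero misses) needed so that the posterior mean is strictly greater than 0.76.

k = 16

After k makes and 0 misses the posterior is Beta(7+k, 7), with mean (7+k)/(7+7+k).
Set (7+k)/(14+k) > 0.76 and solve: k > (0.76·14 − 7)/(1 − 0.76) = 15.167.
The smallest integer exceeding 15.167 is 16.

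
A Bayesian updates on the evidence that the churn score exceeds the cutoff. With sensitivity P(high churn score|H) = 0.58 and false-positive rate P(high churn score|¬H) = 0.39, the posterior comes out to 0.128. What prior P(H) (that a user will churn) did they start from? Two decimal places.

P(H) = 0.09

In odds form, posterior odds = prior odds × likelihood ratio, so prior odds = posterior odds ÷ LR.
Posterior odds = 0.128/(1−0.128) = 0.1468. LR = 0.58/0.39 = 1.4872.
Prior odds = 0.1468/1.4872 = 0.0987, so P(H) = 0.0987/(1+0.0987) ≈ 0.09.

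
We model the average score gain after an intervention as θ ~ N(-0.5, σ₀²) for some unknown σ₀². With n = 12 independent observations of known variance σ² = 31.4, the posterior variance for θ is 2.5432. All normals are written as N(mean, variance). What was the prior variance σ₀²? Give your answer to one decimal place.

σ₀² = 90.6

For the Normal–Normal model with known σ², precisions add: τ_n = τ₀ + n/σ².
So 1/σ₀² = 1/2.5432 − 12/31.4 = 0.393205 − 0.382166 = 0.011039.
Hence σ₀² = 1/0.011039 ≈ 90.6.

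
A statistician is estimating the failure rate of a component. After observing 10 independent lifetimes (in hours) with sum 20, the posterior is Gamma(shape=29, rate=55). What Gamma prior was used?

For an exponential likelihood with a Gamma(α, β) prior on the rate, n observations with total T give posterior Gamma(α+n, β+T).
So α = 29 − 10 = 19 and β = 55 − 20 = 35.

Gamma(shape=19, rate=35)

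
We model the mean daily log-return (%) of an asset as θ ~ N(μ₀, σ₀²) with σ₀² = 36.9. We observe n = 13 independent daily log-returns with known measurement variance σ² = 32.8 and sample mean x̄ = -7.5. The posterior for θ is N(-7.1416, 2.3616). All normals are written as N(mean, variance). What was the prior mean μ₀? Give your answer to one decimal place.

With known observation variance, the Normal–Normal posterior has precision τ_n = τ₀ + n/σ² and mean μ_n = (τ₀μ₀ + (n/σ²)x̄)/τ_n.
Here τ₀ = 1/36.9 = 0.027100 and τ_data = 13/32.8 = 0.396341, so τ_n = 0.423441.
Rearranging for μ₀: μ₀ = (μ_n·τ_n − τ_data·x̄)/τ₀ = (-7.1416·0.423441 − 0.396341·-7.5) / 0.027100 = -0.051489/0.027100 ≈ -1.9.

μ₀ = -1.9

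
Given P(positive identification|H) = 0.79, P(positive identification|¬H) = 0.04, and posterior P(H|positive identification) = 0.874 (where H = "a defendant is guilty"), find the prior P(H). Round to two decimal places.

Bayes' rule in odds form gives O(H|E) = O(H)·[P(E|H)/P(E|¬H)], hence O(H) = O(H|E)/LR.
Posterior odds = 0.874/(1−0.874) = 6.9365. LR = 0.79/0.04 = 19.7500.
Prior odds = 6.9365/19.7500 = 0.3512, so P(H) = 0.3512/(1+0.3512) ≈ 0.26.

P(H) = 0.26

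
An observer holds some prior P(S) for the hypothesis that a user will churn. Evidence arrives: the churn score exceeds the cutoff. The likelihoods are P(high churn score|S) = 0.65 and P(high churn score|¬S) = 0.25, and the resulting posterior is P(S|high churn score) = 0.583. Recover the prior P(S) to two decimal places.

Bayes' rule in odds form gives O(S|E) = O(S)·[P(E|S)/P(E|¬S)], hence O(S) = O(S|E)/LR.
Posterior odds = 0.583/(1−0.583) = 1.3981. LR = 0.65/0.25 = 2.6000.
Prior odds = 1.3981/2.6000 = 0.5377, so P(S) = 0.5377/(1+0.5377) ≈ 0.35.

P(S) = 0.35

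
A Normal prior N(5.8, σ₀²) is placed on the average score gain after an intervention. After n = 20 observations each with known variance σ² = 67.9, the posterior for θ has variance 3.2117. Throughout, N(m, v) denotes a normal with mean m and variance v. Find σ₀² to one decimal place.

Posterior precision equals prior precision plus data precision: 1/σ_n² = 1/σ₀² + n/σ².
So 1/σ₀² = 1/3.2117 − 20/67.9 = 0.311362 − 0.294551 = 0.016811.
Hence σ₀² = 1/0.016811 ≈ 59.5.

σ₀² = 59.5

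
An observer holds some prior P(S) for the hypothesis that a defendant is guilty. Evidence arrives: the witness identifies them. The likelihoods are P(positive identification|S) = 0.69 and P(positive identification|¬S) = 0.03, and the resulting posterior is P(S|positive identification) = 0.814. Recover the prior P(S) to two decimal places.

P(S) = 0.16

In odds form, posterior odds = prior odds × likelihood ratio, so prior odds = posterior odds ÷ LR.
Posterior odds = 0.814/(1−0.814) = 4.3763. LR = 0.69/0.03 = 23.0000.
Prior odds = 4.3763/23.0000 = 0.1903, so P(S) = 0.1903/(1+0.1903) ≈ 0.16.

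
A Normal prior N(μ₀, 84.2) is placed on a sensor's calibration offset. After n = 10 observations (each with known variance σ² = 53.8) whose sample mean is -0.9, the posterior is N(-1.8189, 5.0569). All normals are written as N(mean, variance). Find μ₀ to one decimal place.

μ₀ = -16.2

With known observation variance, the Normal–Normal posterior has precision τ_n = τ₀ + n/σ² and mean μ_n = (τ₀μ₀ + (n/σ²)x̄)/τ_n.
Here τ₀ = 1/84.2 = 0.011876 and τ_data = 10/53.8 = 0.185874, so τ_n = 0.197750.
Rearranging for μ₀: μ₀ = (μ_n·τ_n − τ_data·x̄)/τ₀ = (-1.8189·0.197750 − 0.185874·-0.9) / 0.011876 = -0.192401/0.011876 ≈ -16.2.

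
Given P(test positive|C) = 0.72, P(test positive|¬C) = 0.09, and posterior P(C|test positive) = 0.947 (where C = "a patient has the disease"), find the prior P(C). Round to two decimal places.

P(C) = 0.69

In odds form, posterior odds = prior odds × likelihood ratio, so prior odds = posterior odds ÷ LR.
Posterior odds = 0.947/(1−0.947) = 17.8679. LR = 0.72/0.09 = 8.0000.
Prior odds = 17.8679/8.0000 = 2.2335, so P(C) = 2.2335/(1+2.2335) ≈ 0.69.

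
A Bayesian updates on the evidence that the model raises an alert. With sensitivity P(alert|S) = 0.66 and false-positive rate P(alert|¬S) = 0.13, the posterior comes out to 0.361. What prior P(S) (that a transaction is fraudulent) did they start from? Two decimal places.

In odds form, posterior odds = prior odds × likelihood ratio, so prior odds = posterior odds ÷ LR.
Posterior odds = 0.361/(1−0.361) = 0.5649. LR = 0.66/0.13 = 5.0769.
Prior odds = 0.5649/5.0769 = 0.1113, so P(S) = 0.1113/(1+0.1113) ≈ 0.10.

P(S) = 0.10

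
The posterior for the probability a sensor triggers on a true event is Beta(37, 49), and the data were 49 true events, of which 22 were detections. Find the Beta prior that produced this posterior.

Under Beta–binomial conjugacy the posterior parameters are (a+s, b+f).
So a = 37 − 22 = 15 and b = 49 − 27 = 22.

Beta(15, 22)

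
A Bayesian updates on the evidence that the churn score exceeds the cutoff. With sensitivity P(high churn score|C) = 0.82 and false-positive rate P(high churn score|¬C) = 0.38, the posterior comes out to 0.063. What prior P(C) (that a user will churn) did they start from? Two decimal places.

Bayes' rule in odds form gives O(C|E) = O(C)·[P(E|C)/P(E|¬C)], hence O(C) = O(C|E)/LR.
Posterior odds = 0.063/(1−0.063) = 0.0672. LR = 0.82/0.38 = 2.1579.
Prior odds = 0.0672/2.1579 = 0.0311, so P(C) = 0.0311/(1+0.0311) ≈ 0.03.

P(C) = 0.03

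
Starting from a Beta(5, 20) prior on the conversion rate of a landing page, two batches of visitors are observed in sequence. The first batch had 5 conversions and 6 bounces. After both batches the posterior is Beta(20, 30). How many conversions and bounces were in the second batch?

10 conversions and 4 bounces

Sequential conjugate updates are equivalent to a single update on the pooled data, so total successes = posterior α − prior α and total failures = posterior β − prior β.
Total across both batches: 20−5=15 conversions, 30−20=10 bounces.
Subtract the first batch: 15−5=10 conversions and 10−6=4 bounces.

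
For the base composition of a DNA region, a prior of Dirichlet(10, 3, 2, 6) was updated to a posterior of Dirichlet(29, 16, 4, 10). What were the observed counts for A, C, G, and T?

For a Dirichlet(α) prior with multinomial counts c, the posterior is Dirichlet(α + c) componentwise.
Counts are posterior − prior componentwise: 29−10=19, 16−3=13, 4−2=2, 10−6=4.

counts (19, 13, 2, 4)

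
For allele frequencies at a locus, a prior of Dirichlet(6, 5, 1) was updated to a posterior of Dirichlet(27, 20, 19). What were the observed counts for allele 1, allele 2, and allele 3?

For a Dirichlet(α) prior with multinomial counts c, the posterior is Dirichlet(α + c) componentwise.
Counts are posterior − prior componentwise: 27−6=21, 20−5=15, 19−1=18.

counts (21, 15, 18)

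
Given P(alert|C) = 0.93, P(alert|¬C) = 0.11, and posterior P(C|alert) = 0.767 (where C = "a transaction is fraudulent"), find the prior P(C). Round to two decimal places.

Bayes' rule in odds form gives O(C|E) = O(C)·[P(E|C)/P(E|¬C)], hence O(C) = O(C|E)/LR.
Posterior odds = 0.767/(1−0.767) = 3.2918. LR = 0.93/0.11 = 8.4545.
Prior odds = 3.2918/8.4545 = 0.3894, so P(C) = 0.3894/(1+0.3894) ≈ 0.28.

P(C) = 0.28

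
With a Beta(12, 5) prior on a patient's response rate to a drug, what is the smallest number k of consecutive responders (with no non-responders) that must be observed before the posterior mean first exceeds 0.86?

k = 19

After k responders and 0 non-responders the posterior is Beta(12+k, 5), with mean (12+k)/(12+5+k).
Set (12+k)/(17+k) > 0.86 and solve: k > (0.86·17 − 12)/(1 − 0.86) = 18.714.
The smallest integer exceeding 18.714 is 19, and checking k=19: (31)/(36) = 0.8611 > 0.86.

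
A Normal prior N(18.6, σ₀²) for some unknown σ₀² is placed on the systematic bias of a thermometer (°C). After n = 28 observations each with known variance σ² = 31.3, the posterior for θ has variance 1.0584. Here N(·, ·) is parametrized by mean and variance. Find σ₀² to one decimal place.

σ₀² = 19.9

For the Normal–Normal model with known σ², precisions add: τ_n = τ₀ + n/σ².
So 1/σ₀² = 1/1.0584 − 28/31.3 = 0.944822 − 0.894569 = 0.050253.
Hence σ₀² = 1/0.050253 ≈ 19.9.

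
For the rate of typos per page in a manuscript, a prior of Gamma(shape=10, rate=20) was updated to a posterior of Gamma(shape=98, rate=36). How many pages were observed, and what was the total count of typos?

A Gamma(α, β) prior (rate parametrization) on a Poisson rate with n observations summing to S gives posterior Gamma(α+S, β+n).
Matching: Σxᵢ = 98 − 10 = 88 and n = 36 − 20 = 16.

n = 16 pages with total 88 typos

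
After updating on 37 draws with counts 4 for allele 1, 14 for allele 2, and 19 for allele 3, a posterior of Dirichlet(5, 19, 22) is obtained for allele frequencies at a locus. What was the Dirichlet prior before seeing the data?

For a Dirichlet(α) prior with multinomial counts c, the posterior is Dirichlet(α + c) componentwise.
Subtract each count from the matching posterior parameter: 5−4=1, 19−14=5, 22−19=3.

Dirichlet(1, 5, 3)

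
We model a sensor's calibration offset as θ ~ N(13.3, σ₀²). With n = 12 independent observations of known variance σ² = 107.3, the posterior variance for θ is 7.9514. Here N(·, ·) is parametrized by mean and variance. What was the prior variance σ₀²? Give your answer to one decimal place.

Posterior precision equals prior precision plus data precision: 1/σ_n² = 1/σ₀² + n/σ².
So 1/σ₀² = 1/7.9514 − 12/107.3 = 0.125764 − 0.111836 = 0.013928.
Hence σ₀² = 1/0.013928 ≈ 71.8.

σ₀² = 71.8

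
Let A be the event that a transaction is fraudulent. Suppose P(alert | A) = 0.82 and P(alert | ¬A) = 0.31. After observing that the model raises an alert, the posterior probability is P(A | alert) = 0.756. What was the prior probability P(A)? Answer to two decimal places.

P(A) = 0.54

In odds form, posterior odds = prior odds × likelihood ratio, so prior odds = posterior odds ÷ LR.
Posterior odds = 0.756/(1−0.756) = 3.0984. LR = 0.82/0.31 = 2.6452.
Prior odds = 3.0984/2.6452 = 1.1713, so P(A) = 1.1713/(1+1.1713) ≈ 0.54.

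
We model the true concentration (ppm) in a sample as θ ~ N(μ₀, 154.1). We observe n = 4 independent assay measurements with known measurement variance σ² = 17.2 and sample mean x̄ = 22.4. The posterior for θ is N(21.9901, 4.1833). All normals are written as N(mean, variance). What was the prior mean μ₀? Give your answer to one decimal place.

μ₀ = 7.3

The posterior mean is a precision-weighted average: μ_n = (τ₀μ₀ + τ_data·x̄)/(τ₀+τ_data), with τ₀=1/σ₀² and τ_data=n/σ².
Here τ₀ = 1/154.1 = 0.006489 and τ_data = 4/17.2 = 0.232558, so τ_n = 0.239047.
Rearranging for μ₀: μ₀ = (μ_n·τ_n − τ_data·x̄)/τ₀ = (21.9901·0.239047 − 0.232558·22.4) / 0.006489 = 0.047368/0.006489 ≈ 7.3.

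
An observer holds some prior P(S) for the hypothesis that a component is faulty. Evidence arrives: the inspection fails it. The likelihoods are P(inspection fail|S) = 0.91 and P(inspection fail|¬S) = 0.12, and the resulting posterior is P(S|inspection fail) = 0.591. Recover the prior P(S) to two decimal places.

In odds form, posterior odds = prior odds × likelihood ratio, so prior odds = posterior odds ÷ LR.
Posterior odds = 0.591/(1−0.591) = 1.4450. LR = 0.91/0.12 = 7.5833.
Prior odds = 1.4450/7.5833 = 0.1906, so P(S) = 0.1906/(1+0.1906) ≈ 0.16.

P(S) = 0.16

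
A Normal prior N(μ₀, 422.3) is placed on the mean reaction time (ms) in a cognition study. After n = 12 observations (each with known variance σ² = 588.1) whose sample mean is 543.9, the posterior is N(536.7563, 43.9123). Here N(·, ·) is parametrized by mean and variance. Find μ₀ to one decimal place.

The posterior mean is a precision-weighted average: μ_n = (τ₀μ₀ + τ_data·x̄)/(τ₀+τ_data), with τ₀=1/σ₀² and τ_data=n/σ².
Here τ₀ = 1/422.3 = 0.002368 and τ_data = 12/588.1 = 0.020405, so τ_n = 0.022773.
Rearranging for μ₀: μ₀ = (μ_n·τ_n − τ_data·x̄)/τ₀ = (536.7563·0.022773 − 0.020405·543.9) / 0.002368 = 1.125272/0.002368 ≈ 475.2.

μ₀ = 475.2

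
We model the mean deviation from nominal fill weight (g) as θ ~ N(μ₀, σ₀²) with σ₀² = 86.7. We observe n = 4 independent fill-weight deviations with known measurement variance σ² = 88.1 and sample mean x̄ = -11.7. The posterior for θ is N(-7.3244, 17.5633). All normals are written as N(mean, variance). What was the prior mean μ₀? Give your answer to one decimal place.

The posterior mean is a precision-weighted average: μ_n = (τ₀μ₀ + τ_data·x̄)/(τ₀+τ_data), with τ₀=1/σ₀² and τ_data=n/σ².
Here τ₀ = 1/86.7 = 0.011534 and τ_data = 4/88.1 = 0.045403, so τ_n = 0.056937.
Rearranging for μ₀: μ₀ = (μ_n·τ_n − τ_data·x̄)/τ₀ = (-7.3244·0.056937 − 0.045403·-11.7) / 0.011534 = 0.114186/0.011534 ≈ 9.9.

μ₀ = 9.9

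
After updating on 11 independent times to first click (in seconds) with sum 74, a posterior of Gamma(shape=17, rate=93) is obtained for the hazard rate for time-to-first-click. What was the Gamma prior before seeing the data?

Gamma(shape=6, rate=19)

For an exponential likelihood with a Gamma(α, β) prior on the rate, n observations with total T give posterior Gamma(α+n, β+T).
So α = 17 − 11 = 6 and β = 93 − 74 = 19.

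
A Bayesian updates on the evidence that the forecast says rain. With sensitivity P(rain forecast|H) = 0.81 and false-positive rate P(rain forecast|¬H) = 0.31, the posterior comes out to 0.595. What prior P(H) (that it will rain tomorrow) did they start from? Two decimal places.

P(H) = 0.36

In odds form, posterior odds = prior odds × likelihood ratio, so prior odds = posterior odds ÷ LR.
Posterior odds = 0.595/(1−0.595) = 1.4691. LR = 0.81/0.31 = 2.6129.
Prior odds = 1.4691/2.6129 = 0.5622, so P(H) = 0.5622/(1+0.5622) ≈ 0.36.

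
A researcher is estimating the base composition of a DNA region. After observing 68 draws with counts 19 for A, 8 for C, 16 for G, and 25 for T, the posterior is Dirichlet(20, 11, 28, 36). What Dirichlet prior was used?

For a Dirichlet(α) prior with multinomial counts c, the posterior is Dirichlet(α + c) componentwise.
Subtract each count from the matching posterior parameter: 20−19=1, 11−8=3, 28−16=12, 36−25=11.

Dirichlet(1, 3, 12, 11)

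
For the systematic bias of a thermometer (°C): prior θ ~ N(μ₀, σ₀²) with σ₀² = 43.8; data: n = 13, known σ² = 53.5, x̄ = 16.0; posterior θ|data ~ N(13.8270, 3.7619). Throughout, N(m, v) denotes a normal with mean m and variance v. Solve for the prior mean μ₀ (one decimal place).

μ₀ = -9.3

With known observation variance, the Normal–Normal posterior has precision τ_n = τ₀ + n/σ² and mean μ_n = (τ₀μ₀ + (n/σ²)x̄)/τ_n.
Here τ₀ = 1/43.8 = 0.022831 and τ_data = 13/53.5 = 0.242991, so τ_n = 0.265822.
Rearranging for μ₀: μ₀ = (μ_n·τ_n − τ_data·x̄)/τ₀ = (13.8270·0.265822 − 0.242991·16.0) / 0.022831 = -0.212335/0.022831 ≈ -9.3.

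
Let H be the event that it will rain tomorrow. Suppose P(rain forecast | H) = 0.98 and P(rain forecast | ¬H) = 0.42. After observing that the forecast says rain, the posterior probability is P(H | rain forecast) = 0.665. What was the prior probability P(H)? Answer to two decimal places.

P(H) = 0.46

In odds form, posterior odds = prior odds × likelihood ratio, so prior odds = posterior odds ÷ LR.
Posterior odds = 0.665/(1−0.665) = 1.9851. LR = 0.98/0.42 = 2.3333.
Prior odds = 1.9851/2.3333 = 0.8508, so P(H) = 0.8508/(1+0.8508) ≈ 0.46.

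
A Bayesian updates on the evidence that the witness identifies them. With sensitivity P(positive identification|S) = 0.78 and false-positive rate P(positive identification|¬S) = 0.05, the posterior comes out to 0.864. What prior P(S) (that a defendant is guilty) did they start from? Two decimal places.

In odds form, posterior odds = prior odds × likelihood ratio, so prior odds = posterior odds ÷ LR.
Posterior odds = 0.864/(1−0.864) = 6.3529. LR = 0.78/0.05 = 15.6000.
Prior odds = 6.3529/15.6000 = 0.4072, so P(S) = 0.4072/(1+0.4072) ≈ 0.29.

P(S) = 0.29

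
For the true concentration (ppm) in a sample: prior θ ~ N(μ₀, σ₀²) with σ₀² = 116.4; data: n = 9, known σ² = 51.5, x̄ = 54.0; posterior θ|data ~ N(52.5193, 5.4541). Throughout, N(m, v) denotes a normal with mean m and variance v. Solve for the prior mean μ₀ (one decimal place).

With known observation variance, the Normal–Normal posterior has precision τ_n = τ₀ + n/σ² and mean μ_n = (τ₀μ₀ + (n/σ²)x̄)/τ_n.
Here τ₀ = 1/116.4 = 0.008591 and τ_data = 9/51.5 = 0.174757, so τ_n = 0.183348.
Rearranging for μ₀: μ₀ = (μ_n·τ_n − τ_data·x̄)/τ₀ = (52.5193·0.183348 − 0.174757·54.0) / 0.008591 = 0.192431/0.008591 ≈ 22.4.

μ₀ = 22.4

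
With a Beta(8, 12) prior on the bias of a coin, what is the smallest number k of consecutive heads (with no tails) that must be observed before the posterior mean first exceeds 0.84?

After k heads and 0 tails the posterior is Beta(8+k, 12), with mean (8+k)/(8+12+k).
Set (8+k)/(20+k) > 0.84 and solve: k > (0.84·20 − 8)/(1 − 0.84) = 55.000.
The smallest integer exceeding 55.000 is 56.

k = 56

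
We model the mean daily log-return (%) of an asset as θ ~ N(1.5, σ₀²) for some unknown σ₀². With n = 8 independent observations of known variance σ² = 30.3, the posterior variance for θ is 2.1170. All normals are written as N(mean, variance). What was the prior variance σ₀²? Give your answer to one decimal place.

Posterior precision equals prior precision plus data precision: 1/σ_n² = 1/σ₀² + n/σ².
So 1/σ₀² = 1/2.1170 − 8/30.3 = 0.472367 − 0.264026 = 0.208341.
Hence σ₀² = 1/0.208341 ≈ 4.8.

σ₀² = 4.8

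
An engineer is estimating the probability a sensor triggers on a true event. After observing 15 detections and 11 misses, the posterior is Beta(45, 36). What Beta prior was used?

Beta(30, 25)

Beta is conjugate to the binomial likelihood: posterior = Beta(α+s, β+f).
Subtract the data counts: 45−15=30, 36−11=25.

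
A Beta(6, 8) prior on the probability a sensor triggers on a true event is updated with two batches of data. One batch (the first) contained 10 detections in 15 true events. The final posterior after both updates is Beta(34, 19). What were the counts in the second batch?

18 detections and 6 misses

Sequential conjugate updates are equivalent to a single update on the pooled data, so total successes = posterior α − prior α and total failures = posterior β − prior β.
Total across both batches: 34−6=28 detections, 19−8=11 misses.
Subtract the first batch: 28−10=18 detections and 11−5=6 misses.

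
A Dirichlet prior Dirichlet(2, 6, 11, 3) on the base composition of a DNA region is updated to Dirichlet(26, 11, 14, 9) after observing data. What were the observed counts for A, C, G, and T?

For a Dirichlet(α) prior with multinomial counts c, the posterior is Dirichlet(α + c) componentwise.
Counts are posterior − prior componentwise: 26−2=24, 11−6=5, 14−11=3, 9−3=6.

counts (24, 5, 3, 6)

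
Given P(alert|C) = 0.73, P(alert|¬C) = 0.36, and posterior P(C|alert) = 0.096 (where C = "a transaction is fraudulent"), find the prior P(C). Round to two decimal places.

P(C) = 0.05

Bayes' rule in odds form gives O(C|E) = O(C)·[P(E|C)/P(E|¬C)], hence O(C) = O(C|E)/LR.
Posterior odds = 0.096/(1−0.096) = 0.1062. LR = 0.73/0.36 = 2.0278.
Prior odds = 0.1062/2.0278 = 0.0524, so P(C) = 0.0524/(1+0.0524) ≈ 0.05.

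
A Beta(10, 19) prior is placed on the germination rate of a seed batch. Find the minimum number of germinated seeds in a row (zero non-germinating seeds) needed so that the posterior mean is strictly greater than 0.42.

After k germinated seeds and 0 non-germinating seeds the posterior is Beta(10+k, 19), with mean (10+k)/(10+19+k).
Set (10+k)/(29+k) > 0.42 and solve: k > (0.42·29 − 10)/(1 − 0.42) = 3.759.
The smallest integer exceeding 3.759 is 4.

k = 4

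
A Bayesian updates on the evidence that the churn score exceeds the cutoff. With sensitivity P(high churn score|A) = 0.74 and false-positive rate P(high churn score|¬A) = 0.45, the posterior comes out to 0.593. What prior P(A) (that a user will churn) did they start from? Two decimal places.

P(A) = 0.47

Bayes' rule in odds form gives O(A|E) = O(A)·[P(E|A)/P(E|¬A)], hence O(A) = O(A|E)/LR.
Posterior odds = 0.593/(1−0.593) = 1.4570. LR = 0.74/0.45 = 1.6444.
Prior odds = 1.4570/1.6444 = 0.8860, so P(A) = 0.8860/(1+0.8860) ≈ 0.47.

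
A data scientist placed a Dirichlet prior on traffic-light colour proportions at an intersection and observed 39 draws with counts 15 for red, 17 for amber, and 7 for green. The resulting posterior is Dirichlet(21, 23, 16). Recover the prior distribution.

For a Dirichlet(α) prior with multinomial counts c, the posterior is Dirichlet(α + c) componentwise.
Subtract each count from the matching posterior parameter: 21−15=6, 23−17=6, 16−7=9.

Dirichlet(6, 6, 9)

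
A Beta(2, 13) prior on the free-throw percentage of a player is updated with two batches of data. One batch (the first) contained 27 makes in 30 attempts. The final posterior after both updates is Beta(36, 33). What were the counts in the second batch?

7 makes and 17 misses

Sequential conjugate updates are equivalent to a single update on the pooled data, so total successes = posterior α − prior α and total failures = posterior β − prior β.
Total across both batches: 36−2=34 makes, 33−13=20 misses.
Subtract the first batch: 34−27=7 makes and 20−3=17 misses.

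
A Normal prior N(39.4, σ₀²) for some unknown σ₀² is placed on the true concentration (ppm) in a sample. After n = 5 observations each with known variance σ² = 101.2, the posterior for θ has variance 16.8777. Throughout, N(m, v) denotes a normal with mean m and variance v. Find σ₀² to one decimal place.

For the Normal–Normal model with known σ², precisions add: τ_n = τ₀ + n/σ².
So 1/σ₀² = 1/16.8777 − 5/101.2 = 0.059250 − 0.049407 = 0.009843.
Hence σ₀² = 1/0.009843 ≈ 101.6.

σ₀² = 101.6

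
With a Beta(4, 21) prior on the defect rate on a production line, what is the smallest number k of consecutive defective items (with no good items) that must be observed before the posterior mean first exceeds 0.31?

After k defective items and 0 good items the posterior is Beta(4+k, 21), with mean (4+k)/(4+21+k).
Set (4+k)/(25+k) > 0.31 and solve: k > (0.31·25 − 4)/(1 − 0.31) = 5.435.
The smallest integer exceeding 5.435 is 6.

k = 6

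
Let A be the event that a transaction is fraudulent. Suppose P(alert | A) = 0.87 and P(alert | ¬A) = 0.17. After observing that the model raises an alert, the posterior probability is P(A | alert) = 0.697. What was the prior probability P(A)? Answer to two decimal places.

P(A) = 0.31

In odds form, posterior odds = prior odds × likelihood ratio, so prior odds = posterior odds ÷ LR.
Posterior odds = 0.697/(1−0.697) = 2.3003. LR = 0.87/0.17 = 5.1176.
Prior odds = 2.3003/5.1176 = 0.4495, so P(A) = 0.4495/(1+0.4495) ≈ 0.31.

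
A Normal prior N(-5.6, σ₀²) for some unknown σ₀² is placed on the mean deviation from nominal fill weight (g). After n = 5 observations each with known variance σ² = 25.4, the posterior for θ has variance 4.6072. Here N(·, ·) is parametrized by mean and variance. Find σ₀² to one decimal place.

For the Normal–Normal model with known σ², precisions add: τ_n = τ₀ + n/σ².
So 1/σ₀² = 1/4.6072 − 5/25.4 = 0.217052 − 0.196850 = 0.020202.
Hence σ₀² = 1/0.020202 ≈ 49.5.

σ₀² = 49.5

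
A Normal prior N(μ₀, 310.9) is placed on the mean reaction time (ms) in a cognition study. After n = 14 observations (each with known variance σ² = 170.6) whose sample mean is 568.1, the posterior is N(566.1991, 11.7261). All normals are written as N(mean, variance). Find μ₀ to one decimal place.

The posterior mean is a precision-weighted average: μ_n = (τ₀μ₀ + τ_data·x̄)/(τ₀+τ_data), with τ₀=1/σ₀² and τ_data=n/σ².
Here τ₀ = 1/310.9 = 0.003216 and τ_data = 14/170.6 = 0.082063, so τ_n = 0.085279.
Rearranging for μ₀: μ₀ = (μ_n·τ_n − τ_data·x̄)/τ₀ = (566.1991·0.085279 − 0.082063·568.1) / 0.003216 = 1.664903/0.003216 ≈ 517.7.

μ₀ = 517.7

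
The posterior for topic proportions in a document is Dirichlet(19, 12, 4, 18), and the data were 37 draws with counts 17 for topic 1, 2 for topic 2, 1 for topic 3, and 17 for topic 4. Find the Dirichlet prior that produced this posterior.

Dirichlet(2, 10, 3, 1)

For a Dirichlet(α) prior with multinomial counts c, the posterior is Dirichlet(α + c) componentwise.
Subtract each count from the matching posterior parameter: 19−17=2, 12−2=10, 4−1=3, 18−17=1.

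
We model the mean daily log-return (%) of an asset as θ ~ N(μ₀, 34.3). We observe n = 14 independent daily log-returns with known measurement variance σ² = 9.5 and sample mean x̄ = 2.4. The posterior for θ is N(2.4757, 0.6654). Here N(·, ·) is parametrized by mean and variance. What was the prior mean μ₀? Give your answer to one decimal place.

The posterior mean is a precision-weighted average: μ_n = (τ₀μ₀ + τ_data·x̄)/(τ₀+τ_data), with τ₀=1/σ₀² and τ_data=n/σ².
Here τ₀ = 1/34.3 = 0.029155 and τ_data = 14/9.5 = 1.473684, so τ_n = 1.502839.
Rearranging for μ₀: μ₀ = (μ_n·τ_n − τ_data·x̄)/τ₀ = (2.4757·1.502839 − 1.473684·2.4) / 0.029155 = 0.183737/0.029155 ≈ 6.3.

μ₀ = 6.3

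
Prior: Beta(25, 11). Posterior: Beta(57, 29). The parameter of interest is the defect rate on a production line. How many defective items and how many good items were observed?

32 defective items and 18 good items

Under Beta–binomial conjugacy the posterior parameters are (a+s, b+f).
Match parameters: s=57−25=32, f=29−11=18.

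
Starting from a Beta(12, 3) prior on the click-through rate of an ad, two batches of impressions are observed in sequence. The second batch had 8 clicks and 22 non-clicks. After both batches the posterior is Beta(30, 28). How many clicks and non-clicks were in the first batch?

Because Beta–binomial updating is additive in the counts, the combined data contributed (α_post−α_prior, β_post−β_prior) successes and failures.
Total across both batches: 30−12=18 clicks, 28−3=25 non-clicks.
Subtract the second batch: 18−8=10 clicks and 25−22=3 non-clicks.

10 clicks and 3 non-clicks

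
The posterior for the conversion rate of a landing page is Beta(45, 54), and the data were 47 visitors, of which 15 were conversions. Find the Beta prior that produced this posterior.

Beta is conjugate to the binomial likelihood: posterior = Beta(α+s, β+f).
So α = 45 − 15 = 30 and β = 54 − 32 = 22.

Beta(30, 22)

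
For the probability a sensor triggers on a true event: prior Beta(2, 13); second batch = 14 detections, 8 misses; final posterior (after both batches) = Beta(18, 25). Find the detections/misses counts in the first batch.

2 detections and 4 misses

Because Beta–binomial updating is additive in the counts, the combined data contributed (α_post−α_prior, β_post−β_prior) successes and failures.
Total across both batches: 18−2=16 detections, 25−13=12 misses.
Subtract the second batch: 16−14=2 detections and 12−8=4 misses.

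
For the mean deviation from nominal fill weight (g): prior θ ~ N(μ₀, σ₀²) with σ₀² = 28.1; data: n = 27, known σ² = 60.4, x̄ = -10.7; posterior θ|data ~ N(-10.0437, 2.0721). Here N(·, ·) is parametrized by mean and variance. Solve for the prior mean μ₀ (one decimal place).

μ₀ = -1.8

The posterior mean is a precision-weighted average: μ_n = (τ₀μ₀ + τ_data·x̄)/(τ₀+τ_data), with τ₀=1/σ₀² and τ_data=n/σ².
Here τ₀ = 1/28.1 = 0.035587 and τ_data = 27/60.4 = 0.447020, so τ_n = 0.482607.
Rearranging for μ₀: μ₀ = (μ_n·τ_n − τ_data·x̄)/τ₀ = (-10.0437·0.482607 − 0.447020·-10.7) / 0.035587 = -0.064046/0.035587 ≈ -1.8.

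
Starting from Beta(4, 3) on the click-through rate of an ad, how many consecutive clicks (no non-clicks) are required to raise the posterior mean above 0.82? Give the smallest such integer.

k = 10

After k clicks and 0 non-clicks the posterior is Beta(4+k, 3), with mean (4+k)/(4+3+k).
Set (4+k)/(7+k) > 0.82 and solve: k > (0.82·7 − 4)/(1 − 0.82) = 9.667.
The smallest integer exceeding 9.667 is 10.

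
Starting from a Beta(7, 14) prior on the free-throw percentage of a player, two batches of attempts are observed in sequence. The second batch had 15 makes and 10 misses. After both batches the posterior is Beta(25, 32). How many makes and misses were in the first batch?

Because Beta–binomial updating is additive in the counts, the combined data contributed (α_post−α_prior, β_post−β_prior) successes and failures.
Total across both batches: 25−7=18 makes, 32−14=18 misses.
Subtract the second batch: 18−15=3 makes and 18−10=8 misses.

3 makes and 8 misses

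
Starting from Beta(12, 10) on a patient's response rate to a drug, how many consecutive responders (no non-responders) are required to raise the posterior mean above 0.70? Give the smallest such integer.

k = 12

After k responders and 0 non-responders the posterior is Beta(12+k, 10), with mean (12+k)/(12+10+k).
Set (12+k)/(22+k) > 0.70 and solve: k > (0.70·22 − 12)/(1 − 0.70) = 11.333.
The smallest integer exceeding 11.333 is 12, and checking k=12: (24)/(34) = 0.7059 > 0.70.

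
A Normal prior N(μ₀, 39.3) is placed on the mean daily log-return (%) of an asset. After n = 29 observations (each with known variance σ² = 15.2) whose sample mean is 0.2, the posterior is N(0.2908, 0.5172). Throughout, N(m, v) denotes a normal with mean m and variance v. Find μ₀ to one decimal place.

With known observation variance, the Normal–Normal posterior has precision τ_n = τ₀ + n/σ² and mean μ_n = (τ₀μ₀ + (n/σ²)x̄)/τ_n.
Here τ₀ = 1/39.3 = 0.025445 and τ_data = 29/15.2 = 1.907895, so τ_n = 1.933340.
Rearranging for μ₀: μ₀ = (μ_n·τ_n − τ_data·x̄)/τ₀ = (0.2908·1.933340 − 1.907895·0.2) / 0.025445 = 0.180636/0.025445 ≈ 7.1.

μ₀ = 7.1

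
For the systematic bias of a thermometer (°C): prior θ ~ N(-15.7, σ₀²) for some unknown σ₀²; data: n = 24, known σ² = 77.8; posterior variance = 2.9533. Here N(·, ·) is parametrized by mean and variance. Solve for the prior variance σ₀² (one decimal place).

σ₀² = 33.2

For the Normal–Normal model with known σ², precisions add: τ_n = τ₀ + n/σ².
So 1/σ₀² = 1/2.9533 − 24/77.8 = 0.338604 − 0.308483 = 0.030121.
Hence σ₀² = 1/0.030121 ≈ 33.2.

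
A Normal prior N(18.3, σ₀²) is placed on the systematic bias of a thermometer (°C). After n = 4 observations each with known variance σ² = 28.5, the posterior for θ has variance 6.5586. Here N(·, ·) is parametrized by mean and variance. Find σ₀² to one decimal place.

σ₀² = 82.5

Posterior precision equals prior precision plus data precision: 1/σ_n² = 1/σ₀² + n/σ².
So 1/σ₀² = 1/6.5586 − 4/28.5 = 0.152472 − 0.140351 = 0.012121.
Hence σ₀² = 1/0.012121 ≈ 82.5.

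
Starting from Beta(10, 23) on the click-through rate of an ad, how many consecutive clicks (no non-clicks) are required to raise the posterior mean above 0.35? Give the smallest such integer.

After k clicks and 0 non-clicks the posterior is Beta(10+k, 23), with mean (10+k)/(10+23+k).
Set (10+k)/(33+k) > 0.35 and solve: k > (0.35·33 − 10)/(1 − 0.35) = 2.385.
The smallest integer exceeding 2.385 is 3, and checking k=3: (13)/(36) = 0.3611 > 0.35.

k = 3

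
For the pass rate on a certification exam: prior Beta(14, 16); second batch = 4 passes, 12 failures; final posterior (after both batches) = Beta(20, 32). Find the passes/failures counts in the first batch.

2 passes and 4 failures

Sequential conjugate updates are equivalent to a single update on the pooled data, so total successes = posterior α − prior α and total failures = posterior β − prior β.
Total across both batches: 20−14=6 passes, 32−16=16 failures.
Subtract the second batch: 6−4=2 passes and 16−12=4 failures.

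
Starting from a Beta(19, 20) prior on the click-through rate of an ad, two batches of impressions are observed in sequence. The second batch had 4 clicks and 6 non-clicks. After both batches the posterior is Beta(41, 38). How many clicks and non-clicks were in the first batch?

Sequential conjugate updates are equivalent to a single update on the pooled data, so total successes = posterior α − prior α and total failures = posterior β − prior β.
Total across both batches: 41−19=22 clicks, 38−20=18 non-clicks.
Subtract the second batch: 22−4=18 clicks and 18−6=12 non-clicks.

18 clicks and 12 non-clicks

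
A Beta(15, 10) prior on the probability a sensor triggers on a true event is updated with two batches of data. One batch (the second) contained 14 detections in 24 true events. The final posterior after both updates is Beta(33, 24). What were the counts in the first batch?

Sequential conjugate updates are equivalent to a single update on the pooled data, so total successes = posterior α − prior α and total failures = posterior β − prior β.
Total across both batches: 33−15=18 detections, 24−10=14 misses.
Subtract the second batch: 18−14=4 detections and 14−10=4 misses.

4 detections and 4 misses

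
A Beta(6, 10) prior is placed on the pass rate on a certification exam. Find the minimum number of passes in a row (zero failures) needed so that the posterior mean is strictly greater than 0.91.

k = 96

After k passes and 0 failures the posterior is Beta(6+k, 10), with mean (6+k)/(6+10+k).
Set (6+k)/(16+k) > 0.91 and solve: k > (0.91·16 − 6)/(1 − 0.91) = 95.111.
The smallest integer exceeding 95.111 is 96, and checking k=96: (102)/(112) = 0.9107 > 0.91.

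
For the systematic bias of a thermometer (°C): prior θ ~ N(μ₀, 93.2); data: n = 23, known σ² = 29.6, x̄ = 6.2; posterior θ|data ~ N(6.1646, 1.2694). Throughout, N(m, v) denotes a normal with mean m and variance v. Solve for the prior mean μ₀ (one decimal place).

The posterior mean is a precision-weighted average: μ_n = (τ₀μ₀ + τ_data·x̄)/(τ₀+τ_data), with τ₀=1/σ₀² and τ_data=n/σ².
Here τ₀ = 1/93.2 = 0.010730 and τ_data = 23/29.6 = 0.777027, so τ_n = 0.787757.
Rearranging for μ₀: μ₀ = (μ_n·τ_n − τ_data·x̄)/τ₀ = (6.1646·0.787757 − 0.777027·6.2) / 0.010730 = 0.038639/0.010730 ≈ 3.6.

μ₀ = 3.6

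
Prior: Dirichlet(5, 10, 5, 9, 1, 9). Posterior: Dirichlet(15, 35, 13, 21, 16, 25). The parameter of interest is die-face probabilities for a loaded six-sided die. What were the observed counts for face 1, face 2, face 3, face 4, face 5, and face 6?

counts (10, 25, 8, 12, 15, 16)

For a Dirichlet(α) prior with multinomial counts c, the posterior is Dirichlet(α + c) componentwise.
Counts are posterior − prior componentwise: 15−5=10, 35−10=25, 13−5=8, 21−9=12, 16−1=15, 25−9=16.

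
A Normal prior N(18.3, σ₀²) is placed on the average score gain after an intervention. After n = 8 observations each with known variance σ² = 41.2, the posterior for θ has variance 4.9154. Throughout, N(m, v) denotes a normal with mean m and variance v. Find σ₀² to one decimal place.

For the Normal–Normal model with known σ², precisions add: τ_n = τ₀ + n/σ².
So 1/σ₀² = 1/4.9154 − 8/41.2 = 0.203442 − 0.194175 = 0.009267.
Hence σ₀² = 1/0.009267 ≈ 107.9.

σ₀² = 107.9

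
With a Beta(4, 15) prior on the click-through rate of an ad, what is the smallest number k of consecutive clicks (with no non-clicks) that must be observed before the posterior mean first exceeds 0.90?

k = 132

After k clicks and 0 non-clicks the posterior is Beta(4+k, 15), with mean (4+k)/(4+15+k).
Set (4+k)/(19+k) > 0.90 and solve: k > (0.90·19 − 4)/(1 − 0.90) = 131.000.
The smallest integer exceeding 131.000 is 132.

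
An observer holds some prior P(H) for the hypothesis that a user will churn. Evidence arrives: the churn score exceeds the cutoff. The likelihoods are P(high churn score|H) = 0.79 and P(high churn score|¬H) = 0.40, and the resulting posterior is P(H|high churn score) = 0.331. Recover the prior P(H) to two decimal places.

P(H) = 0.20

Bayes' rule in odds form gives O(H|E) = O(H)·[P(E|H)/P(E|¬H)], hence O(H) = O(H|E)/LR.
Posterior odds = 0.331/(1−0.331) = 0.4948. LR = 0.79/0.40 = 1.9750.
Prior odds = 0.4948/1.9750 = 0.2505, so P(H) = 0.2505/(1+0.2505) ≈ 0.20.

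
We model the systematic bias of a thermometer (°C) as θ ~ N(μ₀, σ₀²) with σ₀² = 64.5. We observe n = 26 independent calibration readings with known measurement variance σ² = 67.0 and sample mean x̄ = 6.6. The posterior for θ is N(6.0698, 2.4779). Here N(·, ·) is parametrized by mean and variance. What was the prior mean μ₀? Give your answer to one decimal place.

μ₀ = -7.2

The posterior mean is a precision-weighted average: μ_n = (τ₀μ₀ + τ_data·x̄)/(τ₀+τ_data), with τ₀=1/σ₀² and τ_data=n/σ².
Here τ₀ = 1/64.5 = 0.015504 and τ_data = 26/67.0 = 0.388060, so τ_n = 0.403564.
Rearranging for μ₀: μ₀ = (μ_n·τ_n − τ_data·x̄)/τ₀ = (6.0698·0.403564 − 0.388060·6.6) / 0.015504 = -0.111643/0.015504 ≈ -7.2.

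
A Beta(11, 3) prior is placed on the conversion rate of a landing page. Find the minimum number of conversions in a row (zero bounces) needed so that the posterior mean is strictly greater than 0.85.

After k conversions and 0 bounces the posterior is Beta(11+k, 3), with mean (11+k)/(11+3+k).
Set (11+k)/(14+k) > 0.85 and solve: k > (0.85·14 − 11)/(1 − 0.85) = 6.000.
The smallest integer exceeding 6.000 is 7.

k = 7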